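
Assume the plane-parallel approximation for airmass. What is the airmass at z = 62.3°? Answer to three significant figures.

X = sec z = 1/cos 62.3° = 1/0.4648 = 2.1513.

2.15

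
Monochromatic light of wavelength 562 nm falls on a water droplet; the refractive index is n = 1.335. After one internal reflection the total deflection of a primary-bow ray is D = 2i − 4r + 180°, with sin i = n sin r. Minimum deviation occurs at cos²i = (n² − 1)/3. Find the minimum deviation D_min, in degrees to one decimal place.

cos²i = (1.78222 − 1)/3 = 0.26074; i = arccos(0.51063) = 59.294°.
sin r = sin 59.294°/1.335 = 0.64405; r = 40.094°.
D_min = 2·59.294° − 4·40.094° + 180° = 138.212°.

138.2°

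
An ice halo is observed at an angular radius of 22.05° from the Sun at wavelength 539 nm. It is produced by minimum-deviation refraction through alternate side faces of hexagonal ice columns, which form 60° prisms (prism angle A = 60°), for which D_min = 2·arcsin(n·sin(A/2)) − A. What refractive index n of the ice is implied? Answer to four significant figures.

1.313

Rearranging: n = sin((D_min + A)/2) / sin(A/2).
(D_min + A)/2 = (22.05° + 60°)/2 = 41.025°.
n = sin 41.025° / sin 30° = 0.6564 / 0.5000 = 1.3128.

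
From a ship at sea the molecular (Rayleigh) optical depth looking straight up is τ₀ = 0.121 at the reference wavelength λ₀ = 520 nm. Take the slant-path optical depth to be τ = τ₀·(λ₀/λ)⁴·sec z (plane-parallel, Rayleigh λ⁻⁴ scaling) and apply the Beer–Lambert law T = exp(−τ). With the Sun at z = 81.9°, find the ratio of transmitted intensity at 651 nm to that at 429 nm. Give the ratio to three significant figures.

4.50

Airmass: sec 81.9° = 7.0972.
τ(651 nm) = 0.121 × (520/651)⁴ × 7.0972 = 0.121 × 0.4071 × 7.0972 = 0.3496.
τ(429 nm) = 0.121 × (520/429)⁴ × 7.0972 = 0.121 × 2.1587 × 7.0972 = 1.8538.
T(651)/T(429) = exp(τ_B − τ_A) = exp(1.5042) = 4.5004.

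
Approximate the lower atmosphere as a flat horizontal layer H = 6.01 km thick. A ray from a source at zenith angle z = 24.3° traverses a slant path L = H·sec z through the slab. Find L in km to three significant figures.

sec z = 1/cos 24.3° = 1.0972.
L = 6.01 × 1.0972 = 6.594 km.

6.59 km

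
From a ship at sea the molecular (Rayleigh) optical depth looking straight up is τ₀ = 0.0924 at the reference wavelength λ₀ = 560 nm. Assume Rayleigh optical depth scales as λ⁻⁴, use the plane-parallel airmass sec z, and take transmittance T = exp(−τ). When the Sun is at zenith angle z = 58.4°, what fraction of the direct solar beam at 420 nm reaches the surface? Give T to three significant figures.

sec 58.4° = 1.9084.
τ = 0.0924 × (560/420)⁴ × 1.9084 = 0.0924 × 3.1605 × 1.9084 = 0.5573.
T = exp(−0.5573) = 0.5727.

0.573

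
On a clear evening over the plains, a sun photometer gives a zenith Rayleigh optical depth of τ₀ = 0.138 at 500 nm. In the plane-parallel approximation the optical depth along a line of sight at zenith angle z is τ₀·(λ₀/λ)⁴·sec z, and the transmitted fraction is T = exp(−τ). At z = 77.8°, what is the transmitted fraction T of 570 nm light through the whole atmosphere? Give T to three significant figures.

sec 77.8° = 4.7321.
τ = 0.138 × (500/570)⁴ × 4.7321 = 0.138 × 0.5921 × 4.7321 = 0.3866.
T = exp(−0.3866) = 0.6793.

0.679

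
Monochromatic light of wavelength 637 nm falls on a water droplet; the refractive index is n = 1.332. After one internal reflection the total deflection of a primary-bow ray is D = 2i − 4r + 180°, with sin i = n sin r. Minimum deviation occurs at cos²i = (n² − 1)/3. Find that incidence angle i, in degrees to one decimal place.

59.5°

cos²i = (1.332² − 1)/3 = (1.77422 − 1)/3 = 0.25807.
cos i = 0.50801, so i = 59.469°.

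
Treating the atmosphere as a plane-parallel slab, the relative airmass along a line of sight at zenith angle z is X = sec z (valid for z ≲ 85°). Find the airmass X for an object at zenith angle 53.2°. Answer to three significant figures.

1.67

X = sec z = 1/cos 53.2° = 1/0.5990 = 1.6694.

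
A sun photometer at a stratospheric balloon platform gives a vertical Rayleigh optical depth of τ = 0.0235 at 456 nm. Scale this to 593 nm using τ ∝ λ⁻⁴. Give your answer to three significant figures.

τ(593 nm) = τ(456 nm) × (456/593)⁴ = 0.0235 × (0.7690)⁴ = 0.0235 × 0.3497 = 0.0082.

0.00822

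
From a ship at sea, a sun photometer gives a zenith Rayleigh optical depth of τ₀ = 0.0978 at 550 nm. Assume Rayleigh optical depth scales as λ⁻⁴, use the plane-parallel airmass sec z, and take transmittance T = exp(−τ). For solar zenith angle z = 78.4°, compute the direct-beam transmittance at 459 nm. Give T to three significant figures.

sec 78.4° = 4.9732.
τ = 0.0978 × (550/459)⁴ × 4.9732 = 0.0978 × 2.0616 × 4.9732 = 1.0027.
T = exp(−1.0027) = 0.3669.

0.367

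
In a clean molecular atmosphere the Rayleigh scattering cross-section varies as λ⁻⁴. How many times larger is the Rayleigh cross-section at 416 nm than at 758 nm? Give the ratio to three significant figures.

Rayleigh scattering ∝ λ⁻⁴, so the ratio of coefficients is the inverse fourth power of the wavelength ratio.
σ(416)/σ(758) = (758/416)⁴ = (1.8221)⁴ = 11.02.

11.0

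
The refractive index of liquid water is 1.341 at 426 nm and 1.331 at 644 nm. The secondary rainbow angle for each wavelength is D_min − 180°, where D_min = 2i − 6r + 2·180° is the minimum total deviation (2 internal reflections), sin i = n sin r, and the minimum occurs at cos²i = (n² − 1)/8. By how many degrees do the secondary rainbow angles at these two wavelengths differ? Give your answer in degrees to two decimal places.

2.60°

At 426 nm (n = 1.341): cos²i = 0.09979 → i = 71.586°, r = 45.034°, D_min = 232.966°, rainbow angle = 52.966°.
At 644 nm (n = 1.331): cos²i = 0.09645 → i = 71.907°, r = 45.575°, D_min = 230.365°, rainbow angle = 50.365°.
Angular width = |52.966° − 50.365°| = 2.601°.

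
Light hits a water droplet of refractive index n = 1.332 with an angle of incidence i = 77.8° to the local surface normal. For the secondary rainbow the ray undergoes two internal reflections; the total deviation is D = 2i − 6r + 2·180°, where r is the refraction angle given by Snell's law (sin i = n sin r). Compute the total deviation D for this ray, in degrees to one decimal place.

232.4°

sin r = sin 77.8° / 1.332 = 0.9774/1.332 = 0.7338; r = 47.21°.
D = 2·77.8° − 6·47.21° + 2·180° = 155.60° − 283.23° + 360° = 232.37°.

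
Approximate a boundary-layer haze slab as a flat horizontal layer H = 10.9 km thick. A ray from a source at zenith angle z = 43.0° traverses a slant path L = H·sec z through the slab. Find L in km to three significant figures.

sec z = 1/cos 43.0° = 1.3673.
L = 10.9 × 1.3673 = 14.904 km.

14.9 km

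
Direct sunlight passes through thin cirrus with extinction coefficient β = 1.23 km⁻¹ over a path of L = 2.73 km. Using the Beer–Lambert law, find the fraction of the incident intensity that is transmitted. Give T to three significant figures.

0.0348

τ = β·L = 1.23 × 2.73 = 3.3579.
T = exp(−3.3579) = 0.0348.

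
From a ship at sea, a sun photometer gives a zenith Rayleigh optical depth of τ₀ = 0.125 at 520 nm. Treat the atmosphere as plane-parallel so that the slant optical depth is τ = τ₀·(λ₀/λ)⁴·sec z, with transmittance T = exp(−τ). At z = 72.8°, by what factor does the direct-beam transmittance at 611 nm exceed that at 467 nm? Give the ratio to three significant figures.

1.53

Airmass: sec 72.8° = 3.3817.
τ(611 nm) = 0.125 × (520/611)⁴ × 3.3817 = 0.125 × 0.5246 × 3.3817 = 0.2218.
τ(467 nm) = 0.125 × (520/467)⁴ × 3.3817 = 0.125 × 1.5373 × 3.3817 = 0.6498.
T(611)/T(467) = exp(τ_B − τ_A) = exp(0.4281) = 1.5343.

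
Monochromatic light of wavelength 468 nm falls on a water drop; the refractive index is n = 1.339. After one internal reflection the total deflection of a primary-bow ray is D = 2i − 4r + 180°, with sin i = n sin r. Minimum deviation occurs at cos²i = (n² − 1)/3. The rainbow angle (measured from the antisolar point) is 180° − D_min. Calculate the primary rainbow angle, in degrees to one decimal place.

41.2°

cos²i = (1.79292 − 1)/3 = 0.26431; i = arccos(0.51411) = 59.062°.
sin r = sin 59.062°/1.339 = 0.64057; r = 39.834°.
D_min = 2·59.062° − 4·39.834° + 180° = 138.786°.
Rainbow angle = 180° − D_min = 41.214°.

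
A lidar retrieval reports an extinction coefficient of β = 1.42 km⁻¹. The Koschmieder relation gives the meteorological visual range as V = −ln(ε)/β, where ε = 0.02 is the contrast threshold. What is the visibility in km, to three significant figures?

V = −ln(0.02) / 1.42 = 3.912 / 1.42 = 2.7549 km.

2.75 km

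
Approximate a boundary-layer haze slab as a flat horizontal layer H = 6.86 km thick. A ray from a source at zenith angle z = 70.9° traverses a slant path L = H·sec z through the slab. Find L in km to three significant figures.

21.0 km

sec z = 1/cos 70.9° = 3.0561.
L = 6.86 × 3.0561 = 20.965 km.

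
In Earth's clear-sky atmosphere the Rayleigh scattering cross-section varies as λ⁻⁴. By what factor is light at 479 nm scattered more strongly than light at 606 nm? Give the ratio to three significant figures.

Rayleigh scattering ∝ λ⁻⁴, so the ratio of coefficients is the inverse fourth power of the wavelength ratio.
σ(479)/σ(606) = (606/479)⁴ = (1.2651)⁴ = 2.562.

2.56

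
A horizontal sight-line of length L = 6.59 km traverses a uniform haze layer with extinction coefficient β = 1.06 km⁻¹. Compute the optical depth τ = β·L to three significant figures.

τ = β·L = 1.06 × 6.59 = 6.9854.

6.99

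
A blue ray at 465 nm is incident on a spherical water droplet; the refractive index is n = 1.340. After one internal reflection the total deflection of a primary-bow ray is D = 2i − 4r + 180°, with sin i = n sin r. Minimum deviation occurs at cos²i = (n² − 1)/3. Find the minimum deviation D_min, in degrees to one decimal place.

cos²i = (1.79560 − 1)/3 = 0.26520; i = arccos(0.51498) = 59.004°.
sin r = sin 59.004°/1.340 = 0.63971; r = 39.770°.
D_min = 2·59.004° − 4·39.770° + 180° = 138.929°.

138.9°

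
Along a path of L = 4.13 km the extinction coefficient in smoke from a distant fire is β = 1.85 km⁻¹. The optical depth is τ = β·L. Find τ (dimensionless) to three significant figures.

τ = β·L = 1.85 × 4.13 = 7.6405.

7.64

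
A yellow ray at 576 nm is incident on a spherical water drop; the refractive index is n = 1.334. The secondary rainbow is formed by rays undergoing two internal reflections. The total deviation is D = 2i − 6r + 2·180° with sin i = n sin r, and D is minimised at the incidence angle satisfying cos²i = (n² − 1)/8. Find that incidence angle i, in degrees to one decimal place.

cos²i = (1.334² − 1)/8 = (1.77956 − 1)/8 = 0.09744.
cos i = 0.31216, so i = 71.810°.

71.8°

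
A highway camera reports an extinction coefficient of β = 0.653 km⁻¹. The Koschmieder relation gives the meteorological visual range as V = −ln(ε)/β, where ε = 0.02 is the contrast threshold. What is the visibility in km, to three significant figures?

5.99 km

V = −ln(0.02) / 0.653 = 3.912 / 0.653 = 5.9908 km.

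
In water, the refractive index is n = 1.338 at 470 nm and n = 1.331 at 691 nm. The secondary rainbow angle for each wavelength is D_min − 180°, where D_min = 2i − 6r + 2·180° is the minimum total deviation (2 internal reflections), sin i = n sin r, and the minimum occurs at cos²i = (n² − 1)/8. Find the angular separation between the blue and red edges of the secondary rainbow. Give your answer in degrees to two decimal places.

At 470 nm (n = 1.338): cos²i = 0.09878 → i = 71.682°, r = 45.195°, D_min = 232.193°, rainbow angle = 52.193°.
At 691 nm (n = 1.331): cos²i = 0.09645 → i = 71.907°, r = 45.575°, D_min = 230.365°, rainbow angle = 50.365°.
Angular width = |52.193° − 50.365°| = 1.828°.

1.83°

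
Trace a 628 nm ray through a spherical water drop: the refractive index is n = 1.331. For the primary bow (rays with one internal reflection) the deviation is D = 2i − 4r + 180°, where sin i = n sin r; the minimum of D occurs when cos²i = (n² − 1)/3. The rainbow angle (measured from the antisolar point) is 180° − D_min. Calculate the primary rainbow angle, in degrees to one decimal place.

42.4°

cos²i = (1.77156 − 1)/3 = 0.25719; i = arccos(0.50714) = 59.527°.
sin r = sin 59.527°/1.331 = 0.64753; r = 40.356°.
D_min = 2·59.527° − 4·40.356° + 180° = 137.630°.
Rainbow angle = 180° − D_min = 42.370°.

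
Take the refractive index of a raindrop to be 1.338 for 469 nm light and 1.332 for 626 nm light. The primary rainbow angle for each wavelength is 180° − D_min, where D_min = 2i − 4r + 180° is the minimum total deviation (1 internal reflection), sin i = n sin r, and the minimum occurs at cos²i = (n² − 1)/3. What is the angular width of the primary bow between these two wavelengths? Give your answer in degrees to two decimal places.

At 469 nm (n = 1.338): cos²i = 0.26341 → i = 59.120°, r = 39.899°, D_min = 138.643°, rainbow angle = 41.357°.
At 626 nm (n = 1.332): cos²i = 0.25807 → i = 59.469°, r = 40.290°, D_min = 137.776°, rainbow angle = 42.224°.
Angular width = |41.357° − 42.224°| = 0.867°.

0.87°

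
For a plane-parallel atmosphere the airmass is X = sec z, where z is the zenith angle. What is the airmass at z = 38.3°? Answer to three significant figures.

X = sec z = 1/cos 38.3° = 1/0.7848 = 1.2742.

1.27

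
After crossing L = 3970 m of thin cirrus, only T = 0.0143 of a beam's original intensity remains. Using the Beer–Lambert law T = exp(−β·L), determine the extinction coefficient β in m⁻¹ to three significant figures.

Beer–Lambert: T = exp(−βL) ⇒ β = −ln(T)/L = −ln(0.0143)/3970 = 4.2475/3970 = 0.00107 m⁻¹.

0.00107 m⁻¹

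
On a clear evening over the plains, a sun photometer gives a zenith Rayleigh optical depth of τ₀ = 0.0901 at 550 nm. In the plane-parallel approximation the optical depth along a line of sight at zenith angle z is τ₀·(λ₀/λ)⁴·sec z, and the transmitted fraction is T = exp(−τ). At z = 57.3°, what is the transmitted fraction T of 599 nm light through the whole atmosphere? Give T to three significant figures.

0.888

sec 57.3° = 1.8510.
τ = 0.0901 × (550/599)⁴ × 1.8510 = 0.0901 × 0.7108 × 1.8510 = 0.1185.
T = exp(−0.1185) = 0.8882.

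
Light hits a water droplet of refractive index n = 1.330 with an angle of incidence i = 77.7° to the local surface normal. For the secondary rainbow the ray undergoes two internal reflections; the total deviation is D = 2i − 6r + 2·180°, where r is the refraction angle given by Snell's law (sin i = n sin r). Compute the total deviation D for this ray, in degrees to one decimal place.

231.7°

sin r = sin 77.7° / 1.330 = 0.9770/1.330 = 0.7346; r = 47.28°.
D = 2·77.7° − 6·47.28° + 2·180° = 155.40° − 283.65° + 360° = 231.75°.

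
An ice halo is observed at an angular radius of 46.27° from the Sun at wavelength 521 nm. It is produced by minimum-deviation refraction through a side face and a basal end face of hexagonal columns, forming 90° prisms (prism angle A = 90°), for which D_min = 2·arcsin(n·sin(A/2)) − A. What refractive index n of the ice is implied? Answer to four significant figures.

1.312

Rearranging: n = sin((D_min + A)/2) / sin(A/2).
(D_min + A)/2 = (46.27° + 90°)/2 = 68.135°.
n = sin 68.135° / sin 45° = 0.9281 / 0.7071 = 1.3125.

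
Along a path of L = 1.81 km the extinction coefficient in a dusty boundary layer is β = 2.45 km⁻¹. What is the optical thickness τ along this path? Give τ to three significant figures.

4.43

τ = β·L = 2.45 × 1.81 = 4.4345.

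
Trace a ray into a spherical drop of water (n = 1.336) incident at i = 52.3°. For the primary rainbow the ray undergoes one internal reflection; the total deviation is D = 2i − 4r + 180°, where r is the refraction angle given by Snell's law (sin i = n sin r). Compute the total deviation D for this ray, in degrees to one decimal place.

139.3°

sin r = sin 52.3° / 1.336 = 0.7912/1.336 = 0.5922; r = 36.32°.
D = 2·52.3° − 4·36.32° + 180° = 104.60° − 145.26° + 180° = 139.34°.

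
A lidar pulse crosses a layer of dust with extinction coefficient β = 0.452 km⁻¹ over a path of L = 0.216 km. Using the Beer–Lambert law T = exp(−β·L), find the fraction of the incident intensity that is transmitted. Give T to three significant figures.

0.907

τ = β·L = 0.452 × 0.216 = 0.0976.
T = exp(−0.0976) = 0.9070.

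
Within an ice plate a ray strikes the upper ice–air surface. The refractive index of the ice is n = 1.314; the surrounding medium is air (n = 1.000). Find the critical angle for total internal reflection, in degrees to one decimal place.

sin θ_c = n_air / n = 1.000 / 1.314 = 0.7610.
θ_c = arcsin(0.7610) = 49.56°.

49.6°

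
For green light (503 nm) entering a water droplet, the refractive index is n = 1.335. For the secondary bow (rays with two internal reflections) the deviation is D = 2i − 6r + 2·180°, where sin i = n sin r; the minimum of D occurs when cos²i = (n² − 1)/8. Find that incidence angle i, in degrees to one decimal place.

cos²i = (1.335² − 1)/8 = (1.78222 − 1)/8 = 0.09778.
cos i = 0.31269, so i = 71.778°.

71.8°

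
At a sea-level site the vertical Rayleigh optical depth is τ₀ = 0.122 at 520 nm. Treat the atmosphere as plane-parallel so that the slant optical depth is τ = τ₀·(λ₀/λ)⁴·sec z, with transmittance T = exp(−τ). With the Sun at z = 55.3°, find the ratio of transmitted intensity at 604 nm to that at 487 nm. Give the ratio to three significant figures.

1.17

Airmass: sec 55.3° = 1.7566.
τ(604 nm) = 0.122 × (520/604)⁴ × 1.7566 = 0.122 × 0.5494 × 1.7566 = 0.1177.
τ(487 nm) = 0.122 × (520/487)⁴ × 1.7566 = 0.122 × 1.2999 × 1.7566 = 0.2786.
T(604)/T(487) = exp(τ_B − τ_A) = exp(0.1608) = 1.1745.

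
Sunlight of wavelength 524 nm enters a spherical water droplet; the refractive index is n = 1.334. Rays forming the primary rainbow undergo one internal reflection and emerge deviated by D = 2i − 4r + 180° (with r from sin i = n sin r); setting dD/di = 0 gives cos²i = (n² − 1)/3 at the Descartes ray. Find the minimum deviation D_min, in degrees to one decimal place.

138.1°

cos²i = (1.77956 − 1)/3 = 0.25985; i = arccos(0.50976) = 59.352°.
sin r = sin 59.352°/1.334 = 0.64492; r = 40.159°.
D_min = 2·59.352° − 4·40.159° + 180° = 138.067°.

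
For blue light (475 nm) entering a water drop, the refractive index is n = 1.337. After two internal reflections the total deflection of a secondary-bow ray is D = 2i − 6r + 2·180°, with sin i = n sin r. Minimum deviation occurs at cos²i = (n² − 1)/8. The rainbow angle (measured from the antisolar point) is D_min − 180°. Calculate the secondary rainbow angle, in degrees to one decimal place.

51.9°

cos²i = (1.78757 − 1)/8 = 0.09845; i = arccos(0.31376) = 71.714°.
sin r = sin 71.714°/1.337 = 0.71017; r = 45.249°.
D_min = 2·71.714° − 6·45.249° + 360° = 231.934°.
Rainbow angle = D_min − 180° = 51.934°.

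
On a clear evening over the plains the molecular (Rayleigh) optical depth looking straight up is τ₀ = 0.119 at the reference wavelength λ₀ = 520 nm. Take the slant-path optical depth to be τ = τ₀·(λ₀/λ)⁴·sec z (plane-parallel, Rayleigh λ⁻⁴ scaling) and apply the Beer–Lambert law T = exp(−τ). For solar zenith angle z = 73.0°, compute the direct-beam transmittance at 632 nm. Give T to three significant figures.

0.830

sec 73.0° = 3.4203.
τ = 0.119 × (520/632)⁴ × 3.4203 = 0.119 × 0.4583 × 3.4203 = 0.1865.
T = exp(−0.1865) = 0.8298.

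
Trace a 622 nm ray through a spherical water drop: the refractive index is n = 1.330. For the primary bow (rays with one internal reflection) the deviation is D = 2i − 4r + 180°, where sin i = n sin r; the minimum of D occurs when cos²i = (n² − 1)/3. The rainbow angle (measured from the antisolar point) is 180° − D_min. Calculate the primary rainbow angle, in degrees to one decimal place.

cos²i = (1.76890 − 1)/3 = 0.25630; i = arccos(0.50626) = 59.585°.
sin r = sin 59.585°/1.330 = 0.64841; r = 40.422°.
D_min = 2·59.585° − 4·40.422° + 180° = 137.484°.
Rainbow angle = 180° − D_min = 42.516°.

42.5°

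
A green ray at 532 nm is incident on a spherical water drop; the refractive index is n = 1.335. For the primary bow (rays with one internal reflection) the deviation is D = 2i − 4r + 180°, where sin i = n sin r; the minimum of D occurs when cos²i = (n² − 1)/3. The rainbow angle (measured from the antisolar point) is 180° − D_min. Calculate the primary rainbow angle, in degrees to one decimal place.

41.8°

cos²i = (1.78222 − 1)/3 = 0.26074; i = arccos(0.51063) = 59.294°.
sin r = sin 59.294°/1.335 = 0.64405; r = 40.094°.
D_min = 2·59.294° − 4·40.094° + 180° = 138.212°.
Rainbow angle = 180° − D_min = 41.788°.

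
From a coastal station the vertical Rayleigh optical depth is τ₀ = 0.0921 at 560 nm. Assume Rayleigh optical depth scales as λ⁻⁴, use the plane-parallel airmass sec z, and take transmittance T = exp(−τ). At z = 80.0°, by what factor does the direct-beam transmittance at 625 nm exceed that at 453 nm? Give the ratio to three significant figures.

2.45

Airmass: sec 80.0° = 5.7588.
τ(625 nm) = 0.0921 × (560/625)⁴ × 5.7588 = 0.0921 × 0.6445 × 5.7588 = 0.3418.
τ(453 nm) = 0.0921 × (560/453)⁴ × 5.7588 = 0.0921 × 2.3354 × 5.7588 = 1.2387.
T(625)/T(453) = exp(τ_B − τ_A) = exp(0.8968) = 2.4518.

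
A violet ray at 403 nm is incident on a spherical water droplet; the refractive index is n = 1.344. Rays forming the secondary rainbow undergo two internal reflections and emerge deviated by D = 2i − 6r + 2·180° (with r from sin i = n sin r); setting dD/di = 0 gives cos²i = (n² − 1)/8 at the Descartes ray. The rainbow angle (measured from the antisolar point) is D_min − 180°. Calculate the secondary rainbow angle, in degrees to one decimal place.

cos²i = (1.80634 − 1)/8 = 0.10079; i = arccos(0.31748) = 71.490°.
sin r = sin 71.490°/1.344 = 0.70555; r = 44.874°.
D_min = 2·71.490° − 6·44.874° + 360° = 233.733°.
Rainbow angle = D_min − 180° = 53.733°.

53.7°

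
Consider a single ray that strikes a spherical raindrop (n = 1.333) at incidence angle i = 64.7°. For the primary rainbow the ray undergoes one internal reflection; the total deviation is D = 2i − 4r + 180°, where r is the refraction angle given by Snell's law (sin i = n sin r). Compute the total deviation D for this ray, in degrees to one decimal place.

sin r = sin 64.7° / 1.333 = 0.9041/1.333 = 0.6782; r = 42.71°.
D = 2·64.7° − 4·42.71° + 180° = 129.40° − 170.82° + 180° = 138.58°.

138.6°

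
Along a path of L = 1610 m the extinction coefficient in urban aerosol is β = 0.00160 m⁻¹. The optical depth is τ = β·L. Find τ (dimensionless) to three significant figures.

τ = β·L = 0.00160 × 1610 = 2.5760.

2.58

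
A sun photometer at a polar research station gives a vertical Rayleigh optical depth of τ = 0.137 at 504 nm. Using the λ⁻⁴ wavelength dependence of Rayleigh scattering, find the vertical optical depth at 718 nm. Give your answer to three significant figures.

0.0333

τ(718 nm) = τ(504 nm) × (504/718)⁴ = 0.137 × (0.7019)⁴ = 0.137 × 0.2428 = 0.0333.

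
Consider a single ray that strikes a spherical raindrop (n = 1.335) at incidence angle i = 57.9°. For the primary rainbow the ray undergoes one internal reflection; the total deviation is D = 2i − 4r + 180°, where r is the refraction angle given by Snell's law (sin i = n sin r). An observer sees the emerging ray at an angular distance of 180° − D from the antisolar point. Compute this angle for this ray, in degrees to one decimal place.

sin r = sin 57.9° / 1.335 = 0.8471/1.335 = 0.6345; r = 39.39°.
D = 2·57.9° − 4·39.39° + 180° = 115.80° − 157.55° + 180° = 138.25°.
Angle from antisolar point = 180° − D = 41.75°.

41.7°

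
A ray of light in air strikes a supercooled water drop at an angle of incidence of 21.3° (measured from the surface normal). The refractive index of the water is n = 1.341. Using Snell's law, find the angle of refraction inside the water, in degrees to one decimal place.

15.7°

Snell: sin θ_r = sin θ_i / n = sin 21.3° / 1.341 = 0.3633 / 1.341 = 0.2709.
θ_r = arcsin(0.2709) = 15.72°.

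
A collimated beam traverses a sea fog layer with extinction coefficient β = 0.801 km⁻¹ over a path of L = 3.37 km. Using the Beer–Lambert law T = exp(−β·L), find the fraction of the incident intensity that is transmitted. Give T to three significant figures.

0.0672

τ = β·L = 0.801 × 3.37 = 2.6994.
T = exp(−2.6994) = 0.0672.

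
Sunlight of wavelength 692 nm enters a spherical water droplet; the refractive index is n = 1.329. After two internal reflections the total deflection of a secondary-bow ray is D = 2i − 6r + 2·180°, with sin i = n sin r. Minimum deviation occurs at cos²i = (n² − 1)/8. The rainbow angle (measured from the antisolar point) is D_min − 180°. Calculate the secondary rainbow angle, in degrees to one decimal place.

cos²i = (1.76624 − 1)/8 = 0.09578; i = arccos(0.30948) = 71.972°.
sin r = sin 71.972°/1.329 = 0.71550; r = 45.685°.
D_min = 2·71.972° − 6·45.685° + 360° = 229.837°.
Rainbow angle = D_min − 180° = 49.837°.

49.8°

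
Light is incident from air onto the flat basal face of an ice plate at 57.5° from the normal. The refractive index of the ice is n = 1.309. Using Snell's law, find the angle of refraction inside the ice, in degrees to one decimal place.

40.1°

Snell: sin θ_r = sin θ_i / n = sin 57.5° / 1.309 = 0.8434 / 1.309 = 0.6443.
θ_r = arcsin(0.6443) = 40.11°.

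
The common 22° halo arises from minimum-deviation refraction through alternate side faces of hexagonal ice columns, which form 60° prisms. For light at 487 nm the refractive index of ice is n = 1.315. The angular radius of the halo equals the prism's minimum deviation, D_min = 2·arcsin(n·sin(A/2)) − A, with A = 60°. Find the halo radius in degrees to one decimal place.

n·sin(A/2) = 1.315 × sin 30° = 1.315 × 0.5000 = 0.6575.
D_min = 2·arcsin(0.6575) − 60° = 2 × 41.109° − 60° = 22.219°.

22.2°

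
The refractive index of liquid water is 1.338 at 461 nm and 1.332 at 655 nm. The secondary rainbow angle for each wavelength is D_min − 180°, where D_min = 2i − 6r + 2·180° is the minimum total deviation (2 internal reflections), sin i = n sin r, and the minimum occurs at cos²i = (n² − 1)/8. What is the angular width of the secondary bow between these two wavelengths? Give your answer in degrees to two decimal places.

1.56°

At 461 nm (n = 1.338): cos²i = 0.09878 → i = 71.682°, r = 45.195°, D_min = 232.193°, rainbow angle = 52.193°.
At 655 nm (n = 1.332): cos²i = 0.09678 → i = 71.875°, r = 45.520°, D_min = 230.628°, rainbow angle = 50.628°.
Angular width = |52.193° − 50.628°| = 1.564°.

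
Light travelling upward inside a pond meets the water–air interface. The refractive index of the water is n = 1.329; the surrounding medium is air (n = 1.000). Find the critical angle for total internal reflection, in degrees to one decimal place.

48.8°

sin θ_c = n_air / n = 1.000 / 1.329 = 0.7524.
θ_c = arcsin(0.7524) = 48.80°.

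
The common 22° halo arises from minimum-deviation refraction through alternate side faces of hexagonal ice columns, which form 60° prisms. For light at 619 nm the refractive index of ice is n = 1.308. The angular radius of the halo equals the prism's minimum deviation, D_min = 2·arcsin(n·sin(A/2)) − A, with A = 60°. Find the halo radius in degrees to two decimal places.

n·sin(A/2) = 1.308 × sin 30° = 1.308 × 0.5000 = 0.6540.
D_min = 2·arcsin(0.6540) − 60° = 2 × 40.844° − 60° = 21.688°.

21.69°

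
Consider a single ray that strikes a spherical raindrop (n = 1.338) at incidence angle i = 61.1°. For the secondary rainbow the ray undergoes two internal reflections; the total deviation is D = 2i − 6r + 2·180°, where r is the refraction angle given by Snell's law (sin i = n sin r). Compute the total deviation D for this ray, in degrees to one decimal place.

sin r = sin 61.1° / 1.338 = 0.8755/1.338 = 0.6543; r = 40.87°.
D = 2·61.1° − 6·40.87° + 2·180° = 122.20° − 245.20° + 360° = 237.00°.

237.0°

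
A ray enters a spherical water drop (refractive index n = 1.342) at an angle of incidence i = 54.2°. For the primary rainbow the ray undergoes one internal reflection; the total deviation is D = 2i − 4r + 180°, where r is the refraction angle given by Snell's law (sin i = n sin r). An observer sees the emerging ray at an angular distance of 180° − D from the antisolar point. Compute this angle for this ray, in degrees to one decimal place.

sin r = sin 54.2° / 1.342 = 0.8111/1.342 = 0.6044; r = 37.18°.
D = 2·54.2° − 4·37.18° + 180° = 108.40° − 148.73° + 180° = 139.67°.
Angle from antisolar point = 180° − D = 40.33°.

40.3°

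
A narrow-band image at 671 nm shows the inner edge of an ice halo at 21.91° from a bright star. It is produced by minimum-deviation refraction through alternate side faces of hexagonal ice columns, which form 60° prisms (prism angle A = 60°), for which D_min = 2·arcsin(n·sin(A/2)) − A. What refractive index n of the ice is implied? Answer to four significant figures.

1.311

Rearranging: n = sin((D_min + A)/2) / sin(A/2).
(D_min + A)/2 = (21.91° + 60°)/2 = 40.955°.
n = sin 40.955° / sin 30° = 0.6555 / 0.5000 = 1.3109.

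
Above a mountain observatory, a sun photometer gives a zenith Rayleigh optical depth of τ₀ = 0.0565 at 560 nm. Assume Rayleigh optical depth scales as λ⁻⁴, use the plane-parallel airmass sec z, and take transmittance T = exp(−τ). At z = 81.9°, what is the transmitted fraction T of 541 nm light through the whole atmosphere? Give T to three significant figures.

0.631

sec 81.9° = 7.0972.
τ = 0.0565 × (560/541)⁴ × 7.0972 = 0.0565 × 1.1481 × 7.0972 = 0.4604.
T = exp(−0.4604) = 0.6311.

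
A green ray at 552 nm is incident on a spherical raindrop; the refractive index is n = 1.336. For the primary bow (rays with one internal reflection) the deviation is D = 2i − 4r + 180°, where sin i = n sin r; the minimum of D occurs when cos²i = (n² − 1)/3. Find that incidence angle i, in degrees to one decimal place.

59.2°

cos²i = (1.336² − 1)/3 = (1.78490 − 1)/3 = 0.26163.
cos i = 0.51150, so i = 59.236°.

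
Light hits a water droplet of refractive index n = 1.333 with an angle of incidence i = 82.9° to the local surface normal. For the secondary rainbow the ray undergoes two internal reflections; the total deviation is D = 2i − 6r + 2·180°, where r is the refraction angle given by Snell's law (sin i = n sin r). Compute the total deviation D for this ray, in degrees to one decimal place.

237.1°

sin r = sin 82.9° / 1.333 = 0.9923/1.333 = 0.7444; r = 48.11°.
D = 2·82.9° − 6·48.11° + 2·180° = 165.80° − 288.66° + 360° = 237.14°.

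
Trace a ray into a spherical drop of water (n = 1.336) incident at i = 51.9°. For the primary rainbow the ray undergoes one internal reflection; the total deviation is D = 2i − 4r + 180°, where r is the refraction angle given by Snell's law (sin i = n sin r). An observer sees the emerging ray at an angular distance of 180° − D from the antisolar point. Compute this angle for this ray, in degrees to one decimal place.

40.6°

sin r = sin 51.9° / 1.336 = 0.7869/1.336 = 0.5890; r = 36.09°.
D = 2·51.9° − 4·36.09° + 180° = 103.80° − 144.35° + 180° = 139.45°.
Angle from antisolar point = 180° − D = 40.55°.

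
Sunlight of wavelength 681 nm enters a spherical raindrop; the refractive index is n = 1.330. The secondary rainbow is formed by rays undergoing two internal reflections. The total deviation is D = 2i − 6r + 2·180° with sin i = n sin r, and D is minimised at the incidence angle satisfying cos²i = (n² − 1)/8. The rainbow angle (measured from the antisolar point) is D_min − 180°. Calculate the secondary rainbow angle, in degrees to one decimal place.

cos²i = (1.76890 − 1)/8 = 0.09611; i = arccos(0.31002) = 71.940°.
sin r = sin 71.940°/1.330 = 0.71483; r = 45.630°.
D_min = 2·71.940° − 6·45.630° + 360° = 230.101°.
Rainbow angle = D_min − 180° = 50.101°.

50.1°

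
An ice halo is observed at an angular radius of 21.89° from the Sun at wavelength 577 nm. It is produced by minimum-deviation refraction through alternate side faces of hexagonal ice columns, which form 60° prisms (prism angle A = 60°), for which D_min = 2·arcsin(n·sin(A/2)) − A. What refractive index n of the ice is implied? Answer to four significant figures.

1.311

Rearranging: n = sin((D_min + A)/2) / sin(A/2).
(D_min + A)/2 = (21.89° + 60°)/2 = 40.945°.
n = sin 40.945° / sin 30° = 0.6553 / 0.5000 = 1.3107.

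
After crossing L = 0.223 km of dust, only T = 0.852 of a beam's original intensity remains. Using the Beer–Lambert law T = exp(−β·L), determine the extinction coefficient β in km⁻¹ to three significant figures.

0.718 km⁻¹

Beer–Lambert: T = exp(−βL) ⇒ β = −ln(T)/L = −ln(0.852)/0.223 = 0.1602/0.223 = 0.7182 km⁻¹.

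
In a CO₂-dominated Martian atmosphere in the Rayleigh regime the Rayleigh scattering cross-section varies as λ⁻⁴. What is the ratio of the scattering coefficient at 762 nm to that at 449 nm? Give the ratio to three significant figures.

0.121

Rayleigh scattering ∝ λ⁻⁴, so the ratio of coefficients is the inverse fourth power of the wavelength ratio.
σ(762)/σ(449) = (449/762)⁴ = (0.5892)⁴ = 0.1205.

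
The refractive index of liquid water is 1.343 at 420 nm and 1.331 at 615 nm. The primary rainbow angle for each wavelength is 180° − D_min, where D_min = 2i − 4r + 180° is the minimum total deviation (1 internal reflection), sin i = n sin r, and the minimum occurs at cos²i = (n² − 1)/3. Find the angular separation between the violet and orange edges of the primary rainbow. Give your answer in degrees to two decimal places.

1.72°

At 420 nm (n = 1.343): cos²i = 0.26788 → i = 58.830°, r = 39.577°, D_min = 139.354°, rainbow angle = 40.646°.
At 615 nm (n = 1.331): cos²i = 0.25719 → i = 59.527°, r = 40.356°, D_min = 137.630°, rainbow angle = 42.370°.
Angular width = |40.646° − 42.370°| = 1.724°.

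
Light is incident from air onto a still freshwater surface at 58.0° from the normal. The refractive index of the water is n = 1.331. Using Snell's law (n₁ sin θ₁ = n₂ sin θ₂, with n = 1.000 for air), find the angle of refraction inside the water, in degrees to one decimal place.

Snell: sin θ_r = sin θ_i / n = sin 58.0° / 1.331 = 0.8480 / 1.331 = 0.6372.
θ_r = arcsin(0.6372) = 39.58°.

39.6°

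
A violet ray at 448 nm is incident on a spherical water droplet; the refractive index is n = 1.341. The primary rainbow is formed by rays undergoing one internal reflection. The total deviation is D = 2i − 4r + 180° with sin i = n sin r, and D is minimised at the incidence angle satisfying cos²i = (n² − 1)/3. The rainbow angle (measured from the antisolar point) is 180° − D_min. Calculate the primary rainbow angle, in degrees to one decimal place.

cos²i = (1.79828 − 1)/3 = 0.26609; i = arccos(0.51584) = 58.946°.
sin r = sin 58.946°/1.341 = 0.63884; r = 39.705°.
D_min = 2·58.946° − 4·39.705° + 180° = 139.071°.
Rainbow angle = 180° − D_min = 40.929°.

40.9°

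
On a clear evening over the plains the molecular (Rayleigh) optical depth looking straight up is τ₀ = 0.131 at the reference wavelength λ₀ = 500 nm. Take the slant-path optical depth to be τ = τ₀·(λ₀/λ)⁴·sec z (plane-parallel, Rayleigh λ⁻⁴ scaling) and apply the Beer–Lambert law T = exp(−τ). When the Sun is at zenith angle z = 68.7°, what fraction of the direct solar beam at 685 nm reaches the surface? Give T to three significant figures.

0.903

sec 68.7° = 2.7529.
τ = 0.131 × (500/685)⁴ × 2.7529 = 0.131 × 0.2839 × 2.7529 = 0.1024.
T = exp(−0.1024) = 0.9027.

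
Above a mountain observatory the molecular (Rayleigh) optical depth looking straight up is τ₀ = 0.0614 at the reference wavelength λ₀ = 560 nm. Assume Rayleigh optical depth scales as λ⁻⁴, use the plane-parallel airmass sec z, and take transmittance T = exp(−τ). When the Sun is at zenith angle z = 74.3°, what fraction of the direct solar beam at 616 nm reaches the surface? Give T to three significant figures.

0.856

sec 74.3° = 3.6955.
τ = 0.0614 × (560/616)⁴ × 3.6955 = 0.0614 × 0.6830 × 3.6955 = 0.1550.
T = exp(−0.1550) = 0.8564.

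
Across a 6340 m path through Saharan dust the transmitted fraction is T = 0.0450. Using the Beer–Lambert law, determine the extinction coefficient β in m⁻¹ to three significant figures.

0.000489 m⁻¹

Beer–Lambert: T = exp(−βL) ⇒ β = −ln(T)/L = −ln(0.0450)/6340 = 3.1011/6340 = 0.0004891 m⁻¹.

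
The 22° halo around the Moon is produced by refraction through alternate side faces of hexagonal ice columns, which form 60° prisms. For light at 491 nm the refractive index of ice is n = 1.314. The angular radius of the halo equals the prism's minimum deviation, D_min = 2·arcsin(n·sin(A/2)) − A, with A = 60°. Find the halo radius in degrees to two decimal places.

n·sin(A/2) = 1.314 × sin 30° = 1.314 × 0.5000 = 0.6570.
D_min = 2·arcsin(0.6570) − 60° = 2 × 41.071° − 60° = 22.143°.

22.14°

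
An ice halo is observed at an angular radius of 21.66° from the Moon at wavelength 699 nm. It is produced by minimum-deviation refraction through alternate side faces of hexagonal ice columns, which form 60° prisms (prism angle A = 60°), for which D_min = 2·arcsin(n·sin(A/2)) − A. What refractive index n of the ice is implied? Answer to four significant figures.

1.308

Rearranging: n = sin((D_min + A)/2) / sin(A/2).
(D_min + A)/2 = (21.66° + 60°)/2 = 40.830°.
n = sin 40.830° / sin 30° = 0.6538 / 0.5000 = 1.3076.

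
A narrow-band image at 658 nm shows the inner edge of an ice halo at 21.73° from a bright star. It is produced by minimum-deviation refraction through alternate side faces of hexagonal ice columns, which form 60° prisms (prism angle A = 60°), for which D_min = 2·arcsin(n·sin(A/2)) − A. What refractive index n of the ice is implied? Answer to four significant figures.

Rearranging: n = sin((D_min + A)/2) / sin(A/2).
(D_min + A)/2 = (21.73° + 60°)/2 = 40.865°.
n = sin 40.865° / sin 30° = 0.6543 / 0.5000 = 1.3086.

1.309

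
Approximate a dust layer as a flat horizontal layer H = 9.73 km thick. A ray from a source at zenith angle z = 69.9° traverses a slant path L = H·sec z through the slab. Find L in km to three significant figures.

sec z = 1/cos 69.9° = 2.9099.
L = 9.73 × 2.9099 = 28.313 km.

28.3 km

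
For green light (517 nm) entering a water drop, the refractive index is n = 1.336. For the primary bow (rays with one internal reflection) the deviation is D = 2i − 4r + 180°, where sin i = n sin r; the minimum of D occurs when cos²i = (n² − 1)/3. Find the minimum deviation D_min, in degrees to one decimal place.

138.4°

cos²i = (1.78490 − 1)/3 = 0.26163; i = arccos(0.51150) = 59.236°.
sin r = sin 59.236°/1.336 = 0.64318; r = 40.029°.
D_min = 2·59.236° − 4·40.029° + 180° = 138.356°.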